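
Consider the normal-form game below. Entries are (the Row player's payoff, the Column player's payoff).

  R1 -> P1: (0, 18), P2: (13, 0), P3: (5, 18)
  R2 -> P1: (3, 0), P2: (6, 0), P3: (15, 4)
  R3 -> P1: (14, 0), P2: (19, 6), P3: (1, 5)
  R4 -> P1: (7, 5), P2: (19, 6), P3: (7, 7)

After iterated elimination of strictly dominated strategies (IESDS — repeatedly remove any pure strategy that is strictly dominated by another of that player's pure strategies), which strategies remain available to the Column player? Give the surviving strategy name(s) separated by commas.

P2, P3

The Row player's strategy R1 is strictly dominated by R4 (P1: 7>0, P2: 19>13, P3: 7>5) and is removed.
For the Column player, P3 strictly dominates P1 on the remaining rows (R2: 4>0, R3: 5>0, R4: 7>5); eliminate P1.
Among the remaining strategies, none is strictly dominated by another pure strategy of the same player, so the elimination stops.
Surviving strategies — the Row player: {R2, R3, R4}; the Column player: {P2, P3}.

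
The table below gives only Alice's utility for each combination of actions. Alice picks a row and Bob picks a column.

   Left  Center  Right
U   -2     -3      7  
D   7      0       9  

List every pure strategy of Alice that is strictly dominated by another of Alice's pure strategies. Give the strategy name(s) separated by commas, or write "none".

U

D strictly dominates U — Left: 7>-2, Center: 0>-3, Right: 9>7.
D is not dominated — it holds its own against U at Left (7>-2).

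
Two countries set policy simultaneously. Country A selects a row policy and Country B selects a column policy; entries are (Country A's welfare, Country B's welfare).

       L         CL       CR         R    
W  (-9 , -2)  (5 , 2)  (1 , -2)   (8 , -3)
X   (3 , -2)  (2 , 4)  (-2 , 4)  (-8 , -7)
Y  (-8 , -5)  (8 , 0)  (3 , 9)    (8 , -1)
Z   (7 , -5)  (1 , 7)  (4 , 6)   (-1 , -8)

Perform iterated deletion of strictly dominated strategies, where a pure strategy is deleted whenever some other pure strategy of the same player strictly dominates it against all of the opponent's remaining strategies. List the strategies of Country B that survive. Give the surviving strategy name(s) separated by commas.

For Country B, CL strictly dominates L on the remaining rows (W: 2>-2, X: 4>-2, Y: 0>-5, Z: 7>-5); eliminate L.
Row X is eliminated: W beats it against every remaining column (CL: 5>2, CR: 1>-2, R: 8>-8).
Column R is eliminated: CL beats it against every remaining row (W: 2>-3, Y: 0>-1, Z: 7>-8).
Row W is eliminated: Y beats it against every remaining column (CL: 8>5, CR: 3>1).
Among the remaining strategies, none is strictly dominated by another pure strategy of the same player, so the elimination stops.
Surviving strategies — Country A: {Y, Z}; Country B: {CL, CR}.

CL, CR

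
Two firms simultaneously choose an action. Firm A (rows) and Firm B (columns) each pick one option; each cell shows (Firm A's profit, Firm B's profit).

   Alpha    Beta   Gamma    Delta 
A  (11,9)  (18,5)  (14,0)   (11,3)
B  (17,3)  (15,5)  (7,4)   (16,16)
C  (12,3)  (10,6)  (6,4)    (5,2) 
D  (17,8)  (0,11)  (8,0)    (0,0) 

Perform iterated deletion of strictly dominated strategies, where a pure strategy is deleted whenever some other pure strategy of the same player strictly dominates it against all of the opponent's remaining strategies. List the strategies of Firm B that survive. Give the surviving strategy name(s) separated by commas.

For Firm A, B strictly dominates C on the remaining columns (Alpha: 17>12, Beta: 15>10, Gamma: 7>6, Delta: 16>5); eliminate C.
For Firm B, Beta strictly dominates Gamma on the remaining rows (A: 5>0, B: 5>4, D: 11>0); eliminate Gamma.
Among the remaining strategies, none is strictly dominated by another pure strategy of the same player, so the elimination stops.
Surviving strategies — Firm A: {A, B, D}; Firm B: {Alpha, Beta, Delta}.

Alpha, Beta, Delta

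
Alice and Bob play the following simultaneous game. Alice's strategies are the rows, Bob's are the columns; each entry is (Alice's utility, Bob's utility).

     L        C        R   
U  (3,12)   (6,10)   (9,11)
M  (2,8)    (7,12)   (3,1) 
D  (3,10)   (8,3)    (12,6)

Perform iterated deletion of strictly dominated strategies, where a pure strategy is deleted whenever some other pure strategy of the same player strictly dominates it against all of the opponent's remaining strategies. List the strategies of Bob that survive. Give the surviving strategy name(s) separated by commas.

L

For Alice, D strictly dominates M on the remaining columns (L: 3>2, C: 8>7, R: 12>3); eliminate M.
Bob's strategy C is strictly dominated by L (U: 12>10, D: 10>3) and is removed.
Column R is eliminated: L beats it against every remaining row (U: 12>11, D: 10>6).
Among the remaining strategies, none is strictly dominated by another pure strategy of the same player, so the elimination stops.
Surviving strategies — Alice: {U, D}; Bob: {L}.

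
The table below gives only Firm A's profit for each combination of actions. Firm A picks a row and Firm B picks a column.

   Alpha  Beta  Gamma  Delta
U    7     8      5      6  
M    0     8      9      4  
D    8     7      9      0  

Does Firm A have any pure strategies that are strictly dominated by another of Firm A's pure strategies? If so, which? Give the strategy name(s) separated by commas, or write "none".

Nothing dominates U: M at Alpha (7>0); D at Beta (8>7).
M: no other strategy beats it everywhere (U at Beta (8=8); D at Beta (8>7)).
Nothing dominates D: U at Alpha (8>7); M at Alpha (8>0).

none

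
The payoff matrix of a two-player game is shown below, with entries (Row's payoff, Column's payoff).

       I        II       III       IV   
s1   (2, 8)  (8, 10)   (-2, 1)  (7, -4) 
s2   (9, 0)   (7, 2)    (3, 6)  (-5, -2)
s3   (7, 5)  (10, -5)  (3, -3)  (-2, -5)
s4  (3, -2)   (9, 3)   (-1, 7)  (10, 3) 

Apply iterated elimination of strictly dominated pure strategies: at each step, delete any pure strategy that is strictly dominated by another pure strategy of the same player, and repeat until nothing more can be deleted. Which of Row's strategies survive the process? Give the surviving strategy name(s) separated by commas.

s2, s3

For Row, s4 strictly dominates s1 on the remaining columns (I: 3>2, II: 9>8, III: -1>-2, IV: 10>7); eliminate s1.
For Column, III strictly dominates II on the remaining rows (s2: 6>2, s3: -3>-5, s4: 7>3); eliminate II.
For Column, III strictly dominates IV on the remaining rows (s2: 6>-2, s3: -3>-5, s4: 7>3); eliminate IV.
For Row, s2 strictly dominates s4 on the remaining columns (I: 9>3, III: 3>-1); eliminate s4.
Among the remaining strategies, none is strictly dominated by another pure strategy of the same player, so the elimination stops.
Surviving strategies — Row: {s2, s3}; Column: {I, III}.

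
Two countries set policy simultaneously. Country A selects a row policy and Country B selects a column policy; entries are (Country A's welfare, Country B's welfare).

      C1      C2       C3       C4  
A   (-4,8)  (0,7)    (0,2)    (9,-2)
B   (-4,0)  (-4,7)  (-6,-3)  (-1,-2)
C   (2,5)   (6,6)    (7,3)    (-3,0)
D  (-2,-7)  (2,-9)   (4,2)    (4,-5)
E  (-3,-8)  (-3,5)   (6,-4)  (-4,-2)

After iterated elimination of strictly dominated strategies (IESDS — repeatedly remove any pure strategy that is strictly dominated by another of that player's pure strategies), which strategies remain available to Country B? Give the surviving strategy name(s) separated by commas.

C2

Row B is eliminated: D beats it against every remaining column (C1: -2>-4, C2: 2>-4, C3: 4>-6, C4: 4>-1).
For Country A, C strictly dominates E on the remaining columns (C1: 2>-3, C2: 6>-3, C3: 7>6, C4: -3>-4); eliminate E.
Column C4 is eliminated: C3 beats it against every remaining row (A: 2>-2, C: 3>0, D: 2>-5).
Country A's strategy A is strictly dominated by C (C1: 2>-4, C2: 6>0, C3: 7>0) and is removed.
Row D is eliminated: C beats it against every remaining column (C1: 2>-2, C2: 6>2, C3: 7>4).
Column C1 is eliminated: C2 beats it against every remaining row (C: 6>5).
For Country B, C2 strictly dominates C3 on the remaining rows (C: 6>3); eliminate C3.
Among the remaining strategies, none is strictly dominated by another pure strategy of the same player, so the elimination stops.
Surviving strategies — Country A: {C}; Country B: {C2}.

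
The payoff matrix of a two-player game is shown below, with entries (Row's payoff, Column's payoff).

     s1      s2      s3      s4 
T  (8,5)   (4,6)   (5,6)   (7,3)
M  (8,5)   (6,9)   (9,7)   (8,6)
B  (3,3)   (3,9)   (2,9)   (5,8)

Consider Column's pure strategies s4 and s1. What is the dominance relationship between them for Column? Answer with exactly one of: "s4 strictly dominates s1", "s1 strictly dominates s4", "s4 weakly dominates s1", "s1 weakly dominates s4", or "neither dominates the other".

s4's payoffs vs s1's, by Row's action — T: 3<5, M: 6>5, B: 8>3.
s4 does better at M, B but worse at T; neither strategy dominates the other.

neither dominates the other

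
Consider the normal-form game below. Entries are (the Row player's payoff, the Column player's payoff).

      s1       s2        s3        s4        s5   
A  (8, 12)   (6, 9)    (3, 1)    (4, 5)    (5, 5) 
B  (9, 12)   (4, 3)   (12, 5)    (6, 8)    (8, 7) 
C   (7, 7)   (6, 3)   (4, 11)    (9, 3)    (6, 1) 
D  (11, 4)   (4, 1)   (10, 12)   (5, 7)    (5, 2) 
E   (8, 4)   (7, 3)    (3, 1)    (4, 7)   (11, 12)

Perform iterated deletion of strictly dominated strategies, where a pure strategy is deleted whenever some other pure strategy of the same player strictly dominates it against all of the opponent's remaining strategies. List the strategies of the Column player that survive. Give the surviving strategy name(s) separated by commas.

The Column player's strategy s2 is strictly dominated by s1 (A: 12>9, B: 12>3, C: 7>3, D: 4>1, E: 4>3) and is removed.
Row A is eliminated: B beats it against every remaining column (s1: 9>8, s3: 12>3, s4: 6>4, s5: 8>5).
Among the remaining strategies, none is strictly dominated by another pure strategy of the same player, so the elimination stops.
Surviving strategies — the Row player: {B, C, D, E}; the Column player: {s1, s3, s4, s5}.

s1, s3, s4, s5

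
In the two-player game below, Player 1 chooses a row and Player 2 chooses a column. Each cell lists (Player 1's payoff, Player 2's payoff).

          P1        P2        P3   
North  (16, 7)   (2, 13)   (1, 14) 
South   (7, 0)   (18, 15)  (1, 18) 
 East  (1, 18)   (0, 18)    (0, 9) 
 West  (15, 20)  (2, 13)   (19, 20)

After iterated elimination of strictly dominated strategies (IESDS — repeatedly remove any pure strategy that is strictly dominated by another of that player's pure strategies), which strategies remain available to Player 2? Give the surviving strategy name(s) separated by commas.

P1, P3

Row East is eliminated: North beats it against every remaining column (P1: 16>1, P2: 2>0, P3: 1>0).
Player 2's strategy P2 is strictly dominated by P3 (North: 14>13, South: 18>15, West: 20>13) and is removed.
Player 1's strategy South is strictly dominated by West (P1: 15>7, P3: 19>1) and is removed.
Among the remaining strategies, none is strictly dominated by another pure strategy of the same player, so the elimination stops.
Surviving strategies — Player 1: {North, West}; Player 2: {P1, P3}.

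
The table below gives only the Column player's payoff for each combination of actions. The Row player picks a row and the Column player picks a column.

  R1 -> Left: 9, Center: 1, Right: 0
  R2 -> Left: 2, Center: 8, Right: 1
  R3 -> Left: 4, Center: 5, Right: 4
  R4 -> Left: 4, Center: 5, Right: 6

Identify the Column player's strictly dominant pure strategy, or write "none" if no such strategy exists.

Left fails to dominate Center at R2 (2<8).
Center fails to dominate Left at R1 (1<9).
Right fails to dominate Left at R1 (0<9).
No single strategy dominates all the others.

none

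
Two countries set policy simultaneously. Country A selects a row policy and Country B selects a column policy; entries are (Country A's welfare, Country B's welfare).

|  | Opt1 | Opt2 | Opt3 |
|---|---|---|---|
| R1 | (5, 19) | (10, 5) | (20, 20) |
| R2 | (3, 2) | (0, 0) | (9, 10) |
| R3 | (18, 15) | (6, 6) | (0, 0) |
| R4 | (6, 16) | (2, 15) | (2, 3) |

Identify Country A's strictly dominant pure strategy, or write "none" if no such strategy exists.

R1 fails to dominate R3 at Opt1 (5<18).
R2 fails to dominate R1 at Opt1 (3<5).
R3 fails to dominate R1 at Opt2 (6<10).
R4 fails to dominate R1 at Opt2 (2<10).
No single strategy dominates all the others.

none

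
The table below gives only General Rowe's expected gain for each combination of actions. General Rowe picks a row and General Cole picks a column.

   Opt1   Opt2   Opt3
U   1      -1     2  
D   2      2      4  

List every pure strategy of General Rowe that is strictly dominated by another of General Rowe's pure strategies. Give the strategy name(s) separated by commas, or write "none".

D strictly dominates U — Opt1: 2>1, Opt2: 2>-1, Opt3: 4>2.
Nothing dominates D: U at Opt1 (2>1).

U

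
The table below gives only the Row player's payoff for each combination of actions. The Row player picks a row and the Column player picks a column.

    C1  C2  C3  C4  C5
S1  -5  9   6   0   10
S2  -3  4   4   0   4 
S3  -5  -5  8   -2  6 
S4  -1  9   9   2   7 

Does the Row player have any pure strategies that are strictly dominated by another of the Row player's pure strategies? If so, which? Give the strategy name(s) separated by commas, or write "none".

S1 is not dominated — it holds its own against S2 at C2 (9>4); S3 at C1 (-5=-5); S4 at C2 (9=9).
S2: dominated, since S4 does at least as well everywhere (C1: -1>-3, C2: 9>4, C3: 9>4, C4: 2>0, C5: 7>4).
S4 strictly dominates S3 — C1: -1>-5, C2: 9>-5, C3: 9>8, C4: 2>-2, C5: 7>6.
S4 is not dominated — it holds its own against S1 at C1 (-1>-5); S2 at C1 (-1>-3); S3 at C1 (-1>-5).

S2, S3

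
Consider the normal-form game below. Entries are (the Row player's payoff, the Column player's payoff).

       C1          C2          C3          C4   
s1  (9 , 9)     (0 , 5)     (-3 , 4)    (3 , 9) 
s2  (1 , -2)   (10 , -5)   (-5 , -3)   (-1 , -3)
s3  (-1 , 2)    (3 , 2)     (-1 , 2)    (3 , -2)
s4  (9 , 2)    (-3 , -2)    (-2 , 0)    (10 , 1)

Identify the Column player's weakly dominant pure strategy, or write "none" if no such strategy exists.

C1

C1 vs C2: s1: 9>5, s2: -2>-5, s3: 2=2, s4: 2>-2.
C1 vs C3: s1: 9>4, s2: -2>-3, s3: 2=2, s4: 2>0.
C1 vs C4: s1: 9=9, s2: -2>-3, s3: 2>-2, s4: 2>1.
C1 is at least as good as every other strategy against every opponent action, so it is weakly dominant.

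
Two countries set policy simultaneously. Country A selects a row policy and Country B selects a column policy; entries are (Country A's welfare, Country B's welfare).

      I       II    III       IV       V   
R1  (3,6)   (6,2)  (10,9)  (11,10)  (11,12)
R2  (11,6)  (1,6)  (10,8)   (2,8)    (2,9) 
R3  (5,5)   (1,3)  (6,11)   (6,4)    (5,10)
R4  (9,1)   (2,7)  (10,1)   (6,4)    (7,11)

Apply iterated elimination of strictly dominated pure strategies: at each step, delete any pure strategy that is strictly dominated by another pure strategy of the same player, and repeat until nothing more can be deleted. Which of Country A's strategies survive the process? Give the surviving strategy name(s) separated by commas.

R1

For Country B, V strictly dominates I on the remaining rows (R1: 12>6, R2: 9>6, R3: 10>5, R4: 11>1); eliminate I.
Country A's strategy R3 is strictly dominated by R1 (II: 6>1, III: 10>6, IV: 11>6, V: 11>5) and is removed.
Country B's strategy II is strictly dominated by V (R1: 12>2, R2: 9>6, R4: 11>7) and is removed.
Column III is eliminated: V beats it against every remaining row (R1: 12>9, R2: 9>8, R4: 11>1).
Country A's strategy R2 is strictly dominated by R1 (IV: 11>2, V: 11>2) and is removed.
Country A's strategy R4 is strictly dominated by R1 (IV: 11>6, V: 11>7) and is removed.
For Country B, V strictly dominates IV on the remaining rows (R1: 12>10); eliminate IV.
Among the remaining strategies, none is strictly dominated by another pure strategy of the same player, so the elimination stops.
Surviving strategies — Country A: {R1}; Country B: {V}.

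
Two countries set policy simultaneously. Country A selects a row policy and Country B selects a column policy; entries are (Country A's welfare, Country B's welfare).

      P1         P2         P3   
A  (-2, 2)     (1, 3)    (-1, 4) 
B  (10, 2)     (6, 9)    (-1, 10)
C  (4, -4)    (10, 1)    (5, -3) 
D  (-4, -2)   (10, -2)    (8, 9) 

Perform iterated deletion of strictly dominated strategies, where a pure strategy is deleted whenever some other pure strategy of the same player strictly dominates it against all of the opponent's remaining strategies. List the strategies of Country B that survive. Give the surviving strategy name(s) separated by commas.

Row A is eliminated: C beats it against every remaining column (P1: 4>-2, P2: 10>1, P3: 5>-1).
Column P1 is eliminated: P3 beats it against every remaining row (B: 10>2, C: -3>-4, D: 9>-2).
Country A's strategy B is strictly dominated by C (P2: 10>6, P3: 5>-1) and is removed.
Among the remaining strategies, none is strictly dominated by another pure strategy of the same player, so the elimination stops.
Surviving strategies — Country A: {C, D}; Country B: {P2, P3}.

P2, P3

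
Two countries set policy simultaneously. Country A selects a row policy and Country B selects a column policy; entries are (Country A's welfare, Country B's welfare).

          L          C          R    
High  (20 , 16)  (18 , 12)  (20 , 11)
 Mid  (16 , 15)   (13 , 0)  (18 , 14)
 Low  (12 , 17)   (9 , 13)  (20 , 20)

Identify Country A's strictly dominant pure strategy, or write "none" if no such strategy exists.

none

High fails to dominate Low at R (20=20).
Mid fails to dominate High at L (16<20).
Low fails to dominate High at L (12<20).
No single strategy dominates all the others.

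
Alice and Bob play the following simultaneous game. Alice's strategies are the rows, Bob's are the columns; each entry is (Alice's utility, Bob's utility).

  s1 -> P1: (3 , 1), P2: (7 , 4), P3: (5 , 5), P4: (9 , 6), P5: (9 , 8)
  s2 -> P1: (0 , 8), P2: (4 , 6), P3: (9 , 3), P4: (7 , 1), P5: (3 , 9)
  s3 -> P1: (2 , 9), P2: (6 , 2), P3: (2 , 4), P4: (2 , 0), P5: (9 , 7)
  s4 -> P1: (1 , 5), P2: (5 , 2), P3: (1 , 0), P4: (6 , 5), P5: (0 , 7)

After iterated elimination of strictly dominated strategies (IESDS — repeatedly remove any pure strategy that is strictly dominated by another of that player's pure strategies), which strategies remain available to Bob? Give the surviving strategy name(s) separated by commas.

Alice's strategy s4 is strictly dominated by s1 (P1: 3>1, P2: 7>5, P3: 5>1, P4: 9>6, P5: 9>0) and is removed.
Column P2 is eliminated: P5 beats it against every remaining row (s1: 8>4, s2: 9>6, s3: 7>2).
Bob's strategy P3 is strictly dominated by P5 (s1: 8>5, s2: 9>3, s3: 7>4) and is removed.
Row s2 is eliminated: s1 beats it against every remaining column (P1: 3>0, P4: 9>7, P5: 9>3).
For Bob, P5 strictly dominates P4 on the remaining rows (s1: 8>6, s3: 7>0); eliminate P4.
Among the remaining strategies, none is strictly dominated by another pure strategy of the same player, so the elimination stops.
Surviving strategies — Alice: {s1, s3}; Bob: {P1, P5}.

P1, P5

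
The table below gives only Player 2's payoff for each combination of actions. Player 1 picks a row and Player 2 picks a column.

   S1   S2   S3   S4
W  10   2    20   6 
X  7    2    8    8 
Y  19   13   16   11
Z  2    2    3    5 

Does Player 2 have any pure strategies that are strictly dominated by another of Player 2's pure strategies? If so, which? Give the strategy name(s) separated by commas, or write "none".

S1 is not dominated — it holds its own against S2 at W (10>2); S3 at Y (19>16); S4 at W (10>6).
S2: dominated, since S3 does at least as well everywhere (W: 20>2, X: 8>2, Y: 16>13, Z: 3>2).
S3: no other strategy beats it everywhere (S1 at W (20>10); S2 at W (20>2); S4 at W (20>6)).
S4: no other strategy beats it everywhere (S1 at X (8>7); S2 at W (6>2); S3 at X (8=8)).

S2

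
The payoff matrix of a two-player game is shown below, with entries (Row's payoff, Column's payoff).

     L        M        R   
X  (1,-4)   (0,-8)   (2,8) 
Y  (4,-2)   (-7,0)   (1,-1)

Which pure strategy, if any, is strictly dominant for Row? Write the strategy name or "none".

X fails to dominate Y at L (1<4).
Y fails to dominate X at M (-7<0).
No single strategy dominates all the others.

none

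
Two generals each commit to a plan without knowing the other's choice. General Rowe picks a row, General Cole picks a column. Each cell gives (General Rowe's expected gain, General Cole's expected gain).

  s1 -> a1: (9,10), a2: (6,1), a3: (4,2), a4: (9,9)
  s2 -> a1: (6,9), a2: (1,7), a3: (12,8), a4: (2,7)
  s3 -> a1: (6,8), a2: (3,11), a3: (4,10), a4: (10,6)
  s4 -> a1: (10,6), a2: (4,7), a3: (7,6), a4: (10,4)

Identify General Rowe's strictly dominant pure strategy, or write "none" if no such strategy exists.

s1 fails to dominate s2 at a3 (4<12).
s2 fails to dominate s1 at a1 (6<9).
s3 fails to dominate s1 at a1 (6<9).
s4 fails to dominate s1 at a2 (4<6).
No single strategy dominates all the others.

none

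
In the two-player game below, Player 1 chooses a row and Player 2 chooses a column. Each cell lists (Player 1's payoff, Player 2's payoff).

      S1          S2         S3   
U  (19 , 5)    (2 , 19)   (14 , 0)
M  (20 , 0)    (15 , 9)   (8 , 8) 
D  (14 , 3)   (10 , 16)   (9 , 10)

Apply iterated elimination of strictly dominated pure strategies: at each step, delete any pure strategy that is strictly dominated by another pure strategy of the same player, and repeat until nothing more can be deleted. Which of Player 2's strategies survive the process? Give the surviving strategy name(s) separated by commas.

Player 2's strategy S1 is strictly dominated by S2 (U: 19>5, M: 9>0, D: 16>3) and is removed.
For Player 2, S2 strictly dominates S3 on the remaining rows (U: 19>0, M: 9>8, D: 16>10); eliminate S3.
Row U is eliminated: M beats it against every remaining column (S2: 15>2).
For Player 1, M strictly dominates D on the remaining columns (S2: 15>10); eliminate D.
Among the remaining strategies, none is strictly dominated by another pure strategy of the same player, so the elimination stops.
Surviving strategies — Player 1: {M}; Player 2: {S2}.

S2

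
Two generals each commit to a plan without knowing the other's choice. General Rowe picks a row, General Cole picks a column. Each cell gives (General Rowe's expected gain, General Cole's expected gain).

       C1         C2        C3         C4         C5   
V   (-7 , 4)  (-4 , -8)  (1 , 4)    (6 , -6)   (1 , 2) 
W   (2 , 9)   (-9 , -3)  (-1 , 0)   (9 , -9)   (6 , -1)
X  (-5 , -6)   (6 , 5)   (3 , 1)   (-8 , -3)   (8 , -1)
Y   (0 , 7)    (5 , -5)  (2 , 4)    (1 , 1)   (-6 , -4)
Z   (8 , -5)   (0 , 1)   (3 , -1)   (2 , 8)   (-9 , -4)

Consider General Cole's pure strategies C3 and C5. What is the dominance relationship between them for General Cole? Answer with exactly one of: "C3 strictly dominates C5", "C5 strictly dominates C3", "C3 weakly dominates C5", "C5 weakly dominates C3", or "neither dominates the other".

Compare C3 to C5 across each choice by General Rowe: V: 4>2, W: 0>-1, X: 1>-1, Y: 4>-4, Z: -1>-4.
Every comparison favours C3, so C3 strictly dominates C5.

C3 strictly dominates C5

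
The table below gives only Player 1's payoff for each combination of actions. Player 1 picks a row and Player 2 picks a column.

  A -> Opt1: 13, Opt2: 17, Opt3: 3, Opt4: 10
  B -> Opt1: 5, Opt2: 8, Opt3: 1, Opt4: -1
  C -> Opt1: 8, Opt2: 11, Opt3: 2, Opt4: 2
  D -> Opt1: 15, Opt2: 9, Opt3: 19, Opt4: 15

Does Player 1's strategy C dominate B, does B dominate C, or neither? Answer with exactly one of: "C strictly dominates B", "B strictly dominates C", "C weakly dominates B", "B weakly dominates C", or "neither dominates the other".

Compare C to B across each opponent action: Opt1: 8>5, Opt2: 11>8, Opt3: 2>1, Opt4: 2>-1.
Every comparison favours C, so C strictly dominates B.

C strictly dominates B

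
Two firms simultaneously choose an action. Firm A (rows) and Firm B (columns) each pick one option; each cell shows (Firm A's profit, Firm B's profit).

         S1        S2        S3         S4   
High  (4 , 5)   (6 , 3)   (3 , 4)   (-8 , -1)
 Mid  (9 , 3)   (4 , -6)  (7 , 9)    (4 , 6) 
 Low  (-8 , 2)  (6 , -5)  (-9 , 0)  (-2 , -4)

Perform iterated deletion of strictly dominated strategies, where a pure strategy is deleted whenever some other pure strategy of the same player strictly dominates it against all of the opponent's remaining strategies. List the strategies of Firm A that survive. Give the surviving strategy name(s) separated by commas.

For Firm B, S1 strictly dominates S2 on the remaining rows (High: 5>3, Mid: 3>-6, Low: 2>-5); eliminate S2.
Firm A's strategy High is strictly dominated by Mid (S1: 9>4, S3: 7>3, S4: 4>-8) and is removed.
Row Low is eliminated: Mid beats it against every remaining column (S1: 9>-8, S3: 7>-9, S4: 4>-2).
For Firm B, S3 strictly dominates S1 on the remaining rows (Mid: 9>3); eliminate S1.
Firm B's strategy S4 is strictly dominated by S3 (Mid: 9>6) and is removed.
Among the remaining strategies, none is strictly dominated by another pure strategy of the same player, so the elimination stops.
Surviving strategies — Firm A: {Mid}; Firm B: {S3}.

Mid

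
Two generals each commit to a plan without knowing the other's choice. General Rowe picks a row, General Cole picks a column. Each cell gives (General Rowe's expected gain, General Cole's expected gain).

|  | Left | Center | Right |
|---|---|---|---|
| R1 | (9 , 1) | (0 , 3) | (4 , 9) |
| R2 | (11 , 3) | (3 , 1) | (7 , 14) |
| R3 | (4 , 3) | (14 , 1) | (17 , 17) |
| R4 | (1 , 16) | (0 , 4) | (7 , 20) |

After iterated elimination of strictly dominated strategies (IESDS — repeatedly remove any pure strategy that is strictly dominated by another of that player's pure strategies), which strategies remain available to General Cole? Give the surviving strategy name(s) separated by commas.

For General Rowe, R2 strictly dominates R1 on the remaining columns (Left: 11>9, Center: 3>0, Right: 7>4); eliminate R1.
Row R4 is eliminated: R3 beats it against every remaining column (Left: 4>1, Center: 14>0, Right: 17>7).
For General Cole, Right strictly dominates Left on the remaining rows (R2: 14>3, R3: 17>3); eliminate Left.
General Rowe's strategy R2 is strictly dominated by R3 (Center: 14>3, Right: 17>7) and is removed.
General Cole's strategy Center is strictly dominated by Right (R3: 17>1) and is removed.
Among the remaining strategies, none is strictly dominated by another pure strategy of the same player, so the elimination stops.
Surviving strategies — General Rowe: {R3}; General Cole: {Right}.

Right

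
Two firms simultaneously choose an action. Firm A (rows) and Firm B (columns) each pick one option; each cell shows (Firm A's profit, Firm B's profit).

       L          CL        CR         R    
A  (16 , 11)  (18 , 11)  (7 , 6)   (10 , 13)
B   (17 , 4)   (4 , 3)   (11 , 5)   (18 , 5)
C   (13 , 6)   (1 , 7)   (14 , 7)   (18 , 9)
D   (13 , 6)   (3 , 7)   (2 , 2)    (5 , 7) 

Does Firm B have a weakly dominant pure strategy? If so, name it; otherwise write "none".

R

R vs L: A: 13>11, B: 5>4, C: 9>6, D: 7>6.
R vs CL: A: 13>11, B: 5>3, C: 9>7, D: 7=7.
R vs CR: A: 13>6, B: 5=5, C: 9>7, D: 7>2.
R is at least as good as every other strategy against every opponent action, so it is weakly dominant.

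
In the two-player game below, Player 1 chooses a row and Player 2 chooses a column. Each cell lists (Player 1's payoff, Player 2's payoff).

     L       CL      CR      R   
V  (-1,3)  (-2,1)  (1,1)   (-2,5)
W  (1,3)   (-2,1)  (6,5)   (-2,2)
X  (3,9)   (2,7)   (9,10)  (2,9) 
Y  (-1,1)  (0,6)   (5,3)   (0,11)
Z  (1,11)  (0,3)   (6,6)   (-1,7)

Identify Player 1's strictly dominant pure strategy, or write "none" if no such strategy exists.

X vs V: L: 3>-1, CL: 2>-2, CR: 9>1, R: 2>-2.
X vs W: L: 3>1, CL: 2>-2, CR: 9>6, R: 2>-2.
X vs Y: L: 3>-1, CL: 2>0, CR: 9>5, R: 2>0.
X vs Z: L: 3>1, CL: 2>0, CR: 9>6, R: 2>-1.
X strictly beats every other strategy against every opponent action, so it is strictly dominant.

X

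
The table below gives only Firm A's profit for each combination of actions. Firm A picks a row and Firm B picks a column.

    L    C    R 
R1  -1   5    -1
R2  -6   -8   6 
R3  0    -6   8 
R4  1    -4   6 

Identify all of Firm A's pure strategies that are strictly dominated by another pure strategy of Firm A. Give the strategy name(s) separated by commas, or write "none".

R2

R1 is not dominated — it holds its own against R2 at L (-1>-6); R3 at C (5>-6); R4 at C (5>-4).
R3 strictly dominates R2 — L: 0>-6, C: -6>-8, R: 8>6.
R3 is not dominated — it holds its own against R1 at L (0>-1); R2 at L (0>-6); R4 at R (8>6).
R4: no other strategy beats it everywhere (R1 at L (1>-1); R2 at L (1>-6); R3 at L (1>0)).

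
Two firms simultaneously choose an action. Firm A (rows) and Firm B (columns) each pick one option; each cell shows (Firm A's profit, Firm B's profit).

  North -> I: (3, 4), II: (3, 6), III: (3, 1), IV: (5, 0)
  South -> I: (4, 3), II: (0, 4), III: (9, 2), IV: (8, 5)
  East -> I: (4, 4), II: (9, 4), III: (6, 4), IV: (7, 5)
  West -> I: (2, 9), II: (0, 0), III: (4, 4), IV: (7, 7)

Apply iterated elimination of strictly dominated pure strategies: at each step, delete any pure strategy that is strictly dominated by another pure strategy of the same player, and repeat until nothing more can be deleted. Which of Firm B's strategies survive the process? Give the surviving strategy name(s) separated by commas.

IV

Row North is eliminated: East beats it against every remaining column (I: 4>3, II: 9>3, III: 6>3, IV: 7>5).
Firm B's strategy II is strictly dominated by IV (South: 5>4, East: 5>4, West: 7>0) and is removed.
Row West is eliminated: South beats it against every remaining column (I: 4>2, III: 9>4, IV: 8>7).
Column I is eliminated: IV beats it against every remaining row (South: 5>3, East: 5>4).
For Firm A, South strictly dominates East on the remaining columns (III: 9>6, IV: 8>7); eliminate East.
Firm B's strategy III is strictly dominated by IV (South: 5>2) and is removed.
Among the remaining strategies, none is strictly dominated by another pure strategy of the same player, so the elimination stops.
Surviving strategies — Firm A: {South}; Firm B: {IV}.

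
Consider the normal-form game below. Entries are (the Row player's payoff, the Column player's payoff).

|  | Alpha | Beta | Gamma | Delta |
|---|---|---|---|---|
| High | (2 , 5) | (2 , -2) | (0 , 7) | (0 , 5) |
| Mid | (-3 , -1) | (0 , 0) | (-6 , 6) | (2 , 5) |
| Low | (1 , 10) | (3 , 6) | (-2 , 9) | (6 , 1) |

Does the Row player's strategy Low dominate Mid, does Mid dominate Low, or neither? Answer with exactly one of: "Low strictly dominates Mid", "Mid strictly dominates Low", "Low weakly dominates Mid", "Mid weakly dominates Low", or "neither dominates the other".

Low's payoffs vs Mid's, by the Column player's action — Alpha: 1>-3, Beta: 3>0, Gamma: -2>-6, Delta: 6>2.
Low gives a strictly higher payoff against each choice by the Column player, so Low strictly dominates Mid.

Low strictly dominates Mid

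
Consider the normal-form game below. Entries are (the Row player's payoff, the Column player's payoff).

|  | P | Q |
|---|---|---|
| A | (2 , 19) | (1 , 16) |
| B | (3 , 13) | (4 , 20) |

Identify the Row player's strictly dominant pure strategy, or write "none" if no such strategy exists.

B

B vs A: P: 3>2, Q: 4>1.
B strictly beats every other strategy against every opponent action, so it is strictly dominant.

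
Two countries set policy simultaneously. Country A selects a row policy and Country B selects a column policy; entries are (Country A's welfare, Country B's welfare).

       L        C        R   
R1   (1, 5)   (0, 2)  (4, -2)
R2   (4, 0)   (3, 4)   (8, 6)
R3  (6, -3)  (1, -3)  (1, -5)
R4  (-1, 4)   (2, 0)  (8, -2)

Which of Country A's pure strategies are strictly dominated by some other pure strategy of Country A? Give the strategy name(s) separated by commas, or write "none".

R1

R2 strictly dominates R1 — L: 4>1, C: 3>0, R: 8>4.
Nothing dominates R2: R1 at L (4>1); R3 at C (3>1); R4 at L (4>-1).
Nothing dominates R3: R1 at L (6>1); R2 at L (6>4); R4 at L (6>-1).
R4 is not dominated — it holds its own against R1 at C (2>0); R2 at R (8=8); R3 at C (2>1).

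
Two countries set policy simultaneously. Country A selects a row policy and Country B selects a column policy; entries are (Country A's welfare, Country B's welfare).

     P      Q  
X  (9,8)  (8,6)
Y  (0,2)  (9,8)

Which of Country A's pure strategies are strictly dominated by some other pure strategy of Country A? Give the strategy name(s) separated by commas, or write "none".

X: no other strategy beats it everywhere (Y at P (9>0)).
Y is not dominated — it holds its own against X at Q (9>8).

none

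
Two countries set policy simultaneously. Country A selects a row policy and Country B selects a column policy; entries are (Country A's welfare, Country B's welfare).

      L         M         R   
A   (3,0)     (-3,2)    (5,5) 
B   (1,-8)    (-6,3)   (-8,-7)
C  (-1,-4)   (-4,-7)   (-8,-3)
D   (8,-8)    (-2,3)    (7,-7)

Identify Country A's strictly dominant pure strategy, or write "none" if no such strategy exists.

D vs A: L: 8>3, M: -2>-3, R: 7>5.
D vs B: L: 8>1, M: -2>-6, R: 7>-8.
D vs C: L: 8>-1, M: -2>-4, R: 7>-8.
D strictly beats every other strategy against every opponent action, so it is strictly dominant.

D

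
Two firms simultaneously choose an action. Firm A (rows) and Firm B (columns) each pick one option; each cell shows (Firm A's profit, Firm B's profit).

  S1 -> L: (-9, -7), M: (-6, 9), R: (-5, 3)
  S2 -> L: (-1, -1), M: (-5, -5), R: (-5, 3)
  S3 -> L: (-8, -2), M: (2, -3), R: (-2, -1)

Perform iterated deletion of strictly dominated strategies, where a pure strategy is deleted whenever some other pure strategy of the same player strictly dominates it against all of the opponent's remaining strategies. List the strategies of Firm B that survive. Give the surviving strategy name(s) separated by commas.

R

Row S1 is eliminated: S3 beats it against every remaining column (L: -8>-9, M: 2>-6, R: -2>-5).
Column L is eliminated: R beats it against every remaining row (S2: 3>-1, S3: -1>-2).
Row S2 is eliminated: S3 beats it against every remaining column (M: 2>-5, R: -2>-5).
Column M is eliminated: R beats it against every remaining row (S3: -1>-3).
Among the remaining strategies, none is strictly dominated by another pure strategy of the same player, so the elimination stops.
Surviving strategies — Firm A: {S3}; Firm B: {R}.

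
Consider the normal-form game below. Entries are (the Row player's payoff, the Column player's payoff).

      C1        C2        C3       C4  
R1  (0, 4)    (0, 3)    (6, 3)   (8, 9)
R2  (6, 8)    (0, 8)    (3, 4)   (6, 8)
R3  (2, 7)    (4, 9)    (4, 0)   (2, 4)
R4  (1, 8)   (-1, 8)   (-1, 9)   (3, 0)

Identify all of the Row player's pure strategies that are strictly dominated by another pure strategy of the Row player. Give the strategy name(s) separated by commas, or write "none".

R1: no other strategy beats it everywhere (R2 at C2 (0=0); R3 at C3 (6>4); R4 at C2 (0>-1)).
R2: no other strategy beats it everywhere (R1 at C1 (6>0); R3 at C1 (6>2); R4 at C1 (6>1)).
R3: no other strategy beats it everywhere (R1 at C1 (2>0); R2 at C2 (4>0); R4 at C1 (2>1)).
R2 strictly dominates R4 — C1: 6>1, C2: 0>-1, C3: 3>-1, C4: 6>3.

R4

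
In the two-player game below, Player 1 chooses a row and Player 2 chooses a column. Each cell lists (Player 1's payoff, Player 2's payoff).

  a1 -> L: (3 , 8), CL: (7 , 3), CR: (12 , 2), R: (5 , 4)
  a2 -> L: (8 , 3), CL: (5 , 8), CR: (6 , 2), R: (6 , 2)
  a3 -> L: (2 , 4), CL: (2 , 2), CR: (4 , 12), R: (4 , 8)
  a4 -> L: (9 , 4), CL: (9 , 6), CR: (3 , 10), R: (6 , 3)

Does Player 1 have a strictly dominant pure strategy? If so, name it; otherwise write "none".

none

a1 fails to dominate a2 at L (3<8).
a2 fails to dominate a1 at CL (5<7).
a3 fails to dominate a1 at L (2<3).
a4 fails to dominate a1 at CR (3<12).
No single strategy dominates all the others.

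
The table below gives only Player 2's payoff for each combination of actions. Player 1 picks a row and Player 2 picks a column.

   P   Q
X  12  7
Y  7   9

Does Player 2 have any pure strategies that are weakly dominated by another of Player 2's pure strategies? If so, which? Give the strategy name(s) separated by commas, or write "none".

none

P is not dominated — it holds its own against Q at X (12>7).
Nothing dominates Q: P at Y (9>7).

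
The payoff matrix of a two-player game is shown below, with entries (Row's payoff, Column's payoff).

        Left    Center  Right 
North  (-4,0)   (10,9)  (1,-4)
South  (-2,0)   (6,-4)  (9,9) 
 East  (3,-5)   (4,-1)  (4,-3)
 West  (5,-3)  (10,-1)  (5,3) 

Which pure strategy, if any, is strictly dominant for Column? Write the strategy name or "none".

Left fails to dominate Center at North (0<9).
Center fails to dominate Left at South (-4<0).
Right fails to dominate Left at North (-4<0).
No single strategy dominates all the others.

none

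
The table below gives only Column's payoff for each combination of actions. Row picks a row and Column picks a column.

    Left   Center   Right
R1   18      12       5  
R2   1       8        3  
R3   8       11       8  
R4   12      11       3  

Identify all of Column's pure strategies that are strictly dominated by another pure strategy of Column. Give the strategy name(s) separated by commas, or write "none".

Left is not dominated — it holds its own against Center at R1 (18>12); Right at R1 (18>5).
Center: no other strategy beats it everywhere (Left at R2 (8>1); Right at R1 (12>5)).
Center strictly dominates Right — R1: 12>5, R2: 8>3, R3: 11>8, R4: 11>3.

Right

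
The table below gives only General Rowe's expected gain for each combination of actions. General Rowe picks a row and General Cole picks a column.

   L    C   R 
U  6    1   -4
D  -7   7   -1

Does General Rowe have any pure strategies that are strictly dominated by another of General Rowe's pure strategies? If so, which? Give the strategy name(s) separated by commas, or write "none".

Nothing dominates U: D at L (6>-7).
D is not dominated — it holds its own against U at C (7>1).

none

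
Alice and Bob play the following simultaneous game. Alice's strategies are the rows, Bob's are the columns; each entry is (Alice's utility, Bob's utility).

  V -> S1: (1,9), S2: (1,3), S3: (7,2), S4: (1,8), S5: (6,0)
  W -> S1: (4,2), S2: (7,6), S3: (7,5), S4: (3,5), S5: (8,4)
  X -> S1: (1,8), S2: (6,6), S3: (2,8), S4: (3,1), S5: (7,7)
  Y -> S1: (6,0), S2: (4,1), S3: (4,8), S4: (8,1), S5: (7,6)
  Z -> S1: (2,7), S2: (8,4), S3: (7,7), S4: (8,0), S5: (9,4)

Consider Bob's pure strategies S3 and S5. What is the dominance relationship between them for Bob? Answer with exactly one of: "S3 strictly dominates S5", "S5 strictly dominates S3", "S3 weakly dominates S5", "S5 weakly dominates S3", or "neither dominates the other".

S3's payoffs vs S5's, by Alice's action — V: 2>0, W: 5>4, X: 8>7, Y: 8>6, Z: 7>4.
Every comparison favours S3, so S3 strictly dominates S5.

S3 strictly dominates S5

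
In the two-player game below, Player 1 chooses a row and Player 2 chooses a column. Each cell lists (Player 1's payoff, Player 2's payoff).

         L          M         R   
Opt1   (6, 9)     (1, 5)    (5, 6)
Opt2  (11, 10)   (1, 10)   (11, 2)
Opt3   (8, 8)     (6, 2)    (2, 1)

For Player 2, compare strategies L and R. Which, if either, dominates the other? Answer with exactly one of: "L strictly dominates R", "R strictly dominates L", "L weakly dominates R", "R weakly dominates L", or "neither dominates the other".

L strictly dominates R

Compare L to R across every action of Player 1: Opt1: 9>6, Opt2: 10>2, Opt3: 8>1.
Every comparison favours L, so L strictly dominates R.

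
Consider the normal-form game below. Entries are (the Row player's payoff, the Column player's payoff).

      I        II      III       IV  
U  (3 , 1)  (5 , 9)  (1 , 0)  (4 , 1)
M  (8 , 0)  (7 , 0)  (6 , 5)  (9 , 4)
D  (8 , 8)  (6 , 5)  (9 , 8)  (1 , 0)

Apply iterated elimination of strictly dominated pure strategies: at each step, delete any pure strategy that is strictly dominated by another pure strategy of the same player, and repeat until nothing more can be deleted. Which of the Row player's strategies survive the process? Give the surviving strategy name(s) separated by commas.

M, D

Row U is eliminated: M beats it against every remaining column (I: 8>3, II: 7>5, III: 6>1, IV: 9>4).
The Column player's strategy II is strictly dominated by III (M: 5>0, D: 8>5) and is removed.
For the Column player, III strictly dominates IV on the remaining rows (M: 5>4, D: 8>0); eliminate IV.
Among the remaining strategies, none is strictly dominated by another pure strategy of the same player, so the elimination stops.
Surviving strategies — the Row player: {M, D}; the Column player: {I, III}.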